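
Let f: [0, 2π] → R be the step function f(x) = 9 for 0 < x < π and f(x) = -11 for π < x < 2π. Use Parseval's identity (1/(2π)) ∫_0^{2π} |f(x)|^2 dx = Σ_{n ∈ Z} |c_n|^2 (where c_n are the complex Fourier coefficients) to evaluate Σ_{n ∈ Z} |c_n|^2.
Σ |c_n|^2 = 101

Parseval equates the L^2 energy of f (normalised by 1/(2π)) with the ℓ^2 sum of its Fourier coefficients: (1/(2π)) ∫_0^{2π} |f|^2 = Σ |c_n|^2.
Compute the left side: (1/(2π)) [∫_0^π 9^2 dx + ∫_π^{2π} (-11)^2 dx] = (1/(2π)) · (81π + 121π) = (81 + 121)/2 = 101.
So Σ_{n ∈ Z} |c_n|^2 = 101.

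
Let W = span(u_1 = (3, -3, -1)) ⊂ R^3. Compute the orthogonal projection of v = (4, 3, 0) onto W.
proj_W(v) = (9/19, -9/19, -3/19)

Set up U = [u_1 | ... | u_1] ∈ R^(3×1). The projector onto W = col(U) is P = U (U^T U)^(-1) U^T.
Compute U^T U =
  [19],
and U^T v = (3).
Solve U^T U · c = U^T v for the coefficients: c = (3/19). The projection is proj_W(v) = U c.
Check: (v - proj_W(v)) · u_1 = 0  (should be 0).
Result: proj_W(v) = (9/19, -9/19, -3/19).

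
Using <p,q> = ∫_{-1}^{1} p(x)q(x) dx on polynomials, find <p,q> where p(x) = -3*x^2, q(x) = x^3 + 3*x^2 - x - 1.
<p,q> = -8/5

Expand the product: p(x)·q(x) = -3*x^5 - 9*x^4 + 3*x^3 + 3*x^2.
∫_{-1}^{1} of each monomial x^k gives [2/(k+1) if k even, 0 if k odd]. Integrating term-by-term (or equivalently evaluating the antiderivative F(x) = -x^6/2 - 9*x^5/5 + 3*x^4/4 + x^3 at the endpoints):
  F(1) − F(−1) = -11/20 − (21/20) = -8/5.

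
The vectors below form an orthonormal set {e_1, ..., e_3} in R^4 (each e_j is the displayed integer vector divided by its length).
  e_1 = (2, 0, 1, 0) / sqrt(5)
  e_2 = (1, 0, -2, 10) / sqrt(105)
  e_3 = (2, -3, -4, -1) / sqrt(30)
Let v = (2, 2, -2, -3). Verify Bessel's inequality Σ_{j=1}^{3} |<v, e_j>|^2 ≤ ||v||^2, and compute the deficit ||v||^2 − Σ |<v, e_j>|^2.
Σ |<v, e_j>|^2 = 629/70; ||v||^2 = 21; deficit = 841/70

Write each e_j = u_j / sqrt(<u_j, u_j>) where u_j is the displayed integer vector. Then <v, e_j> = <v, u_j> / sqrt(<u_j, u_j>), so |<v, e_j>|^2 = <v, u_j>^2 / <u_j, u_j>.
Coefficients: <v, e_1> = 2/sqrt(5), <v, e_2> = -24/sqrt(105), <v, e_3> = 9/sqrt(30).
Square and sum: Σ |<v, e_j>|^2 = 629/70.
Compute ||v||^2 = v·v = 21.
Deficit = 21 − 629/70 = 841/70 ≥ 0, confirming Bessel's inequality. (The deficit equals ||v − Σ <v,e_j> e_j||^2, the squared distance from v to span{e_j}.)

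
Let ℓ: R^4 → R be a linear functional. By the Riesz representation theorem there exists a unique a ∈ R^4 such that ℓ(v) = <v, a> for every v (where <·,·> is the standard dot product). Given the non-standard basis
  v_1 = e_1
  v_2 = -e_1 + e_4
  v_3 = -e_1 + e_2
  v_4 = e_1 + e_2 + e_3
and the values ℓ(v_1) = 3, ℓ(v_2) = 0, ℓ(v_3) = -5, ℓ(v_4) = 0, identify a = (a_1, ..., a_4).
a = (3, -2, -1, 3)

Write a = (a_1, ..., a_4) in the standard basis. For each basis vector v_i, ℓ(v_i) = <v_i, a> is a linear equation in the a_j's. Collect the n equations into a matrix system V a = ℓ, where row i of V is v_i (expressed in the standard basis). Since V is invertible (lower-triangular with 1s on the diagonal, up to permutation), solve by back-substitution:
  V =
[[1, 0, 0, 0],
 [-1, 0, 0, 1],
 [-1, 1, 0, 0],
 [1, 1, 1, 0]]
  V a = (3, 0, -5, 0)
Solving gives a = (3, -2, -1, 3).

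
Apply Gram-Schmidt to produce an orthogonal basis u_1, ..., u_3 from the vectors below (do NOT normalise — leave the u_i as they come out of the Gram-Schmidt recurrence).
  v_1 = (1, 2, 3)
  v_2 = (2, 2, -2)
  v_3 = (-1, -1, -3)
Orthogonal basis:
  u_1 = (1, 2, 3)
  u_2 = (2, 2, -2)
  u_3 = (-10/21, 8/21, -2/21)

Apply the Gram-Schmidt recurrence
  u_1 = v_1
  u_i = v_i − Σ_{j<i} ((v_i · u_j) / (u_j · u_j)) · u_j.

Step by step this gives:
  u_1 = (1, 2, 3)
  u_2 = (2, 2, -2)
  u_3 = (-10/21, 8/21, -2/21)

Orthogonality check:
  u_2 · u_1 = 0 (should be 0)
  u_3 · u_1 = 0 (should be 0)
  u_3 · u_2 = 0 (should be 0)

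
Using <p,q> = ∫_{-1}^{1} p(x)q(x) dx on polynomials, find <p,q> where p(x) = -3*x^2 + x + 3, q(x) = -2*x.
<p,q> = -4/3

Expand the product: p(x)·q(x) = 6*x^3 - 2*x^2 - 6*x.
∫_{-1}^{1} of each monomial x^k gives [2/(k+1) if k even, 0 if k odd]. Integrating term-by-term (or equivalently evaluating the antiderivative F(x) = 3*x^4/2 - 2*x^3/3 - 3*x^2 at the endpoints):
  F(1) − F(−1) = -13/6 − (-5/6) = -4/3.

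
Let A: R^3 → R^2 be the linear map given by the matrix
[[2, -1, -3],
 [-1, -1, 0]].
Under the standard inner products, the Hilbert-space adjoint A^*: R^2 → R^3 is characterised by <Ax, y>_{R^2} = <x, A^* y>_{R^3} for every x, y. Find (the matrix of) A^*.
A^* = A^T =
[[2, -1],
 [-1, -1],
 [-3, 0]]

For real matrices with standard dot products, the defining identity <Ax, y> = <x, A^* y> gives (Ax)^T y = x^T (A^*) y, i.e. x^T A^T y = x^T (A^*) y. Since this holds for all x, y, we must have A^* = A^T. Therefore
A^* =
[[2, -1],
 [-1, -1],
 [-3, 0]].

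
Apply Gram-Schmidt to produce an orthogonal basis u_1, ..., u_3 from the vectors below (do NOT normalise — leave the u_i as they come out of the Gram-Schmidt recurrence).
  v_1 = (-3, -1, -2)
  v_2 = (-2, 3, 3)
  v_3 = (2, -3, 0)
Orthogonal basis:
  u_1 = (-3, -1, -2)
  u_2 = (-37/14, 39/14, 18/7)
  u_3 = (-99/299, -33/23, 363/299)

Apply the Gram-Schmidt recurrence
  u_1 = v_1
  u_i = v_i − Σ_{j<i} ((v_i · u_j) / (u_j · u_j)) · u_j.

Step by step this gives:
  u_1 = (-3, -1, -2)
  u_2 = (-37/14, 39/14, 18/7)
  u_3 = (-99/299, -33/23, 363/299)

Orthogonality check:
  u_2 · u_1 = 0 (should be 0)
  u_3 · u_1 = 0 (should be 0)
  u_3 · u_2 = 0 (should be 0)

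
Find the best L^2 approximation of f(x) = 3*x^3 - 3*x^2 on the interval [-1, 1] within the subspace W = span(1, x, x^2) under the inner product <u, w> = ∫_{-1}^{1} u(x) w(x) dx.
g(x) = -3*x^2 + 9*x/5

The best approximation g ∈ W is the orthogonal projection of f onto W. Writing g = a_0 + a_1 x + a_2 x^2, the coefficients solve the normal equations G · a = b where
  G_{ij} = <φ_i, φ_j> and b_i = <f, φ_i>, with φ_0 = 1, φ_1 = x, φ_2 = x^2.
G =
  [2, 0, 2/3]
  [0, 2/3, 0]
  [2/3, 0, 2/5],
b = (-2, 6/5, -6/5).
Solving gives a_0 = 0, a_1 = 9/5, a_2 = -3, so
  g(x) = -3*x^2 + 9*x/5.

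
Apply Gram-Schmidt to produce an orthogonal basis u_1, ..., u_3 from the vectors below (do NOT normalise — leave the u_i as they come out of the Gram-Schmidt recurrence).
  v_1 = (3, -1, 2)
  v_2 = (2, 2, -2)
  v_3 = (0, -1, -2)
Orthogonal basis:
  u_1 = (3, -1, 2)
  u_2 = (2, 2, -2)
  u_3 = (13/42, -65/42, -26/21)

Apply the Gram-Schmidt recurrence
  u_1 = v_1
  u_i = v_i − Σ_{j<i} ((v_i · u_j) / (u_j · u_j)) · u_j.

Step by step this gives:
  u_1 = (3, -1, 2)
  u_2 = (2, 2, -2)
  u_3 = (13/42, -65/42, -26/21)

Orthogonality check:
  u_2 · u_1 = 0 (should be 0)
  u_3 · u_1 = 0 (should be 0)
  u_3 · u_2 = 0 (should be 0)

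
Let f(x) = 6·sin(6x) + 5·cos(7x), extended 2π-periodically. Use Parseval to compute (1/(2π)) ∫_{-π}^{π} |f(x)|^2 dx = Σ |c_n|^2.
Σ |c_n|^2 = 61/2

Expand |f|^2 and use orthogonality of {sin(nx), cos(mx)} on [-π, π]:
  ∫_{-π}^{π} sin(nx)^2 dx = π, ∫ cos(mx)^2 dx = π, and cross terms integrate to 0.
So ∫_{-π}^{π} f(x)^2 dx = 6^2 · π + 5^2 · π = (36 + 25)π.
Divide by 2π: (36 + 25)/2 = 61/2.
By Parseval, this equals Σ |c_n|^2.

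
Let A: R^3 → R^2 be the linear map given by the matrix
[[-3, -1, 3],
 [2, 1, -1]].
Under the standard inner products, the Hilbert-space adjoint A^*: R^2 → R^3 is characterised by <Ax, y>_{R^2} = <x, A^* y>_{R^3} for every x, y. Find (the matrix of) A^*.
A^* = A^T =
[[-3, 2],
 [-1, 1],
 [3, -1]]

For real matrices with standard dot products, the defining identity <Ax, y> = <x, A^* y> gives (Ax)^T y = x^T (A^*) y, i.e. x^T A^T y = x^T (A^*) y. Since this holds for all x, y, we must have A^* = A^T. Therefore
A^* =
[[-3, 2],
 [-1, 1],
 [3, -1]].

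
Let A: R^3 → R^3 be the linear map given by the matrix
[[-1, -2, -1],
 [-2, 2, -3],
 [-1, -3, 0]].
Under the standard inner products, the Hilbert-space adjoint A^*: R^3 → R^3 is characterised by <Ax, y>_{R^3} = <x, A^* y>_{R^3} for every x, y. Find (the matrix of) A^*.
A^* = A^T =
[[-1, -2, -1],
 [-2, 2, -3],
 [-1, -3, 0]]

For real matrices with standard dot products, the defining identity <Ax, y> = <x, A^* y> gives (Ax)^T y = x^T (A^*) y, i.e. x^T A^T y = x^T (A^*) y. Since this holds for all x, y, we must have A^* = A^T. Therefore
A^* =
[[-1, -2, -1],
 [-2, 2, -3],
 [-1, -3, 0]].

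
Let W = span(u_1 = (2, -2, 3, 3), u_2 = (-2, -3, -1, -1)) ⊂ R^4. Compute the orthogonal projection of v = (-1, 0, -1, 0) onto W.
proj_W(v) = (-11/17, -24/187, -247/374, -247/374)

Set up U = [u_1 | ... | u_2] ∈ R^(4×2). The projector onto W = col(U) is P = U (U^T U)^(-1) U^T.
Compute U^T U =
  [26, -4]
  [-4, 15],
and U^T v = (-5, 3).
Solve U^T U · c = U^T v for the coefficients: c = (-63/374, 29/187). The projection is proj_W(v) = U c.
Check: (v - proj_W(v)) · u_1 = 0  (should be 0).
Check: (v - proj_W(v)) · u_2 = 0  (should be 0).
Result: proj_W(v) = (-11/17, -24/187, -247/374, -247/374).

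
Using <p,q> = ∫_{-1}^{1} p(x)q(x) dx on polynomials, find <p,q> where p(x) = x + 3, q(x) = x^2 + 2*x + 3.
<p,q> = 64/3

Expand the product: p(x)·q(x) = x^3 + 5*x^2 + 9*x + 9.
∫_{-1}^{1} of each monomial x^k gives [2/(k+1) if k even, 0 if k odd]. Integrating term-by-term (or equivalently evaluating the antiderivative F(x) = x^4/4 + 5*x^3/3 + 9*x^2/2 + 9*x at the endpoints):
  F(1) − F(−1) = 185/12 − (-71/12) = 64/3.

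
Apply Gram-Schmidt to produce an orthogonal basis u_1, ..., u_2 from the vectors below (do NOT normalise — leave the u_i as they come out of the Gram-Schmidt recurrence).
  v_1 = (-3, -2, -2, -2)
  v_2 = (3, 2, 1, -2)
Orthogonal basis:
  u_1 = (-3, -2, -2, -2)
  u_2 = (10/7, 20/21, -1/21, -64/21)

Apply the Gram-Schmidt recurrence
  u_1 = v_1
  u_i = v_i − Σ_{j<i} ((v_i · u_j) / (u_j · u_j)) · u_j.

Step by step this gives:
  u_1 = (-3, -2, -2, -2)
  u_2 = (10/7, 20/21, -1/21, -64/21)

Orthogonality check:
  u_2 · u_1 = 0 (should be 0)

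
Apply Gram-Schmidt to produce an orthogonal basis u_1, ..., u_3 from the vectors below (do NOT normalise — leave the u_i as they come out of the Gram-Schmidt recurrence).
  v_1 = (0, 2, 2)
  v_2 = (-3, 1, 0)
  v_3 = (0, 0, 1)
Orthogonal basis:
  u_1 = (0, 2, 2)
  u_2 = (-3, 1/2, -1/2)
  u_3 = (-3/19, -9/19, 9/19)

Apply the Gram-Schmidt recurrence
  u_1 = v_1
  u_i = v_i − Σ_{j<i} ((v_i · u_j) / (u_j · u_j)) · u_j.

Step by step this gives:
  u_1 = (0, 2, 2)
  u_2 = (-3, 1/2, -1/2)
  u_3 = (-3/19, -9/19, 9/19)

Orthogonality check:
  u_2 · u_1 = 0 (should be 0)
  u_3 · u_1 = 0 (should be 0)
  u_3 · u_2 = 0 (should be 0)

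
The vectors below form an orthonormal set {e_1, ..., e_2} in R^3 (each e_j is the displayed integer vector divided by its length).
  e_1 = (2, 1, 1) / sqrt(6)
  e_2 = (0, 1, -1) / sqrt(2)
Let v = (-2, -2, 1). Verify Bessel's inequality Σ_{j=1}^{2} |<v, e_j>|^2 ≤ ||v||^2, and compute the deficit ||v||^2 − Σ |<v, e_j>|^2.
Σ |<v, e_j>|^2 = 26/3; ||v||^2 = 9; deficit = 1/3

Write each e_j = u_j / sqrt(<u_j, u_j>) where u_j is the displayed integer vector. Then <v, e_j> = <v, u_j> / sqrt(<u_j, u_j>), so |<v, e_j>|^2 = <v, u_j>^2 / <u_j, u_j>.
Coefficients: <v, e_1> = -5/sqrt(6), <v, e_2> = -3/sqrt(2).
Square and sum: Σ |<v, e_j>|^2 = 26/3.
Compute ||v||^2 = v·v = 9.
Deficit = 9 − 26/3 = 1/3 ≥ 0, confirming Bessel's inequality. (The deficit equals ||v − Σ <v,e_j> e_j||^2, the squared distance from v to span{e_j}.)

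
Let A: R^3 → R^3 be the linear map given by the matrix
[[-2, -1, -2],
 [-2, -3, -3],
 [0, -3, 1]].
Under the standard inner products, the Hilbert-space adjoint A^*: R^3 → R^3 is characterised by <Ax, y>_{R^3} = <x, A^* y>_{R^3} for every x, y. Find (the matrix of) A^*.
A^* = A^T =
[[-2, -2, 0],
 [-1, -3, -3],
 [-2, -3, 1]]

For real matrices with standard dot products, the defining identity <Ax, y> = <x, A^* y> gives (Ax)^T y = x^T (A^*) y, i.e. x^T A^T y = x^T (A^*) y. Since this holds for all x, y, we must have A^* = A^T. Therefore
A^* =
[[-2, -2, 0],
 [-1, -3, -3],
 [-2, -3, 1]].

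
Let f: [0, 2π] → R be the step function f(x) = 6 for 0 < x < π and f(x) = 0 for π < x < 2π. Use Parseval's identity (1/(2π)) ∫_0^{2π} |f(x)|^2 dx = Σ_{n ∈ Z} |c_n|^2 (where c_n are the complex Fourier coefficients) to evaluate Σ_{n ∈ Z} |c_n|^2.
Σ |c_n|^2 = 18

Parseval equates the L^2 energy of f (normalised by 1/(2π)) with the ℓ^2 sum of its Fourier coefficients: (1/(2π)) ∫_0^{2π} |f|^2 = Σ |c_n|^2.
Compute the left side: (1/(2π)) [∫_0^π 6^2 dx + ∫_π^{2π} 0^2 dx] = (1/(2π)) · (36π + 0π) = (36 + 0)/2 = 18.
So Σ_{n ∈ Z} |c_n|^2 = 18.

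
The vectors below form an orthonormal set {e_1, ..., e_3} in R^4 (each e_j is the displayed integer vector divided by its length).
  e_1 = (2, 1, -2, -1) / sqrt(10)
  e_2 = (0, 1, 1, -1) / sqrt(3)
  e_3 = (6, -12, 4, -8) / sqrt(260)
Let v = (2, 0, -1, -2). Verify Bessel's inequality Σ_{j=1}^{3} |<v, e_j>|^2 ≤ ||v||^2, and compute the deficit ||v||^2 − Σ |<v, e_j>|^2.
Σ |<v, e_j>|^2 = 349/39; ||v||^2 = 9; deficit = 2/39

Write each e_j = u_j / sqrt(<u_j, u_j>) where u_j is the displayed integer vector. Then <v, e_j> = <v, u_j> / sqrt(<u_j, u_j>), so |<v, e_j>|^2 = <v, u_j>^2 / <u_j, u_j>.
Coefficients: <v, e_1> = 8/sqrt(10), <v, e_2> = 1/sqrt(3), <v, e_3> = 24/sqrt(260).
Square and sum: Σ |<v, e_j>|^2 = 349/39.
Compute ||v||^2 = v·v = 9.
Deficit = 9 − 349/39 = 2/39 ≥ 0, confirming Bessel's inequality. (The deficit equals ||v − Σ <v,e_j> e_j||^2, the squared distance from v to span{e_j}.)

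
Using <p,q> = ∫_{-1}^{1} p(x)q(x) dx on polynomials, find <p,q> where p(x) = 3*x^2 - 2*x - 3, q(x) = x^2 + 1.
<p,q> = -24/5

Expand the product: p(x)·q(x) = 3*x^4 - 2*x^3 - 2*x - 3.
∫_{-1}^{1} of each monomial x^k gives [2/(k+1) if k even, 0 if k odd]. Integrating term-by-term (or equivalently evaluating the antiderivative F(x) = 3*x^5/5 - x^4/2 - x^2 - 3*x at the endpoints):
  F(1) − F(−1) = -39/10 − (9/10) = -24/5.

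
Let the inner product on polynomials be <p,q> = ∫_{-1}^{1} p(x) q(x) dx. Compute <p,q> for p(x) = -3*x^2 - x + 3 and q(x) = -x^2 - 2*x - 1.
<p,q> = -52/15

Expand the product: p(x)·q(x) = 3*x^4 + 7*x^3 + 2*x^2 - 5*x - 3.
∫_{-1}^{1} of each monomial x^k gives [2/(k+1) if k even, 0 if k odd]. Integrating term-by-term (or equivalently evaluating the antiderivative F(x) = 3*x^5/5 + 7*x^4/4 + 2*x^3/3 - 5*x^2/2 - 3*x at the endpoints):
  F(1) − F(−1) = -149/60 − (59/60) = -52/15.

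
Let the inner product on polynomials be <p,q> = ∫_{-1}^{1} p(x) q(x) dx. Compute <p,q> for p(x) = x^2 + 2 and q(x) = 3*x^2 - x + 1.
<p,q> = 148/15

Expand the product: p(x)·q(x) = 3*x^4 - x^3 + 7*x^2 - 2*x + 2.
∫_{-1}^{1} of each monomial x^k gives [2/(k+1) if k even, 0 if k odd]. Integrating term-by-term (or equivalently evaluating the antiderivative F(x) = 3*x^5/5 - x^4/4 + 7*x^3/3 - x^2 + 2*x at the endpoints):
  F(1) − F(−1) = 221/60 − (-371/60) = 148/15.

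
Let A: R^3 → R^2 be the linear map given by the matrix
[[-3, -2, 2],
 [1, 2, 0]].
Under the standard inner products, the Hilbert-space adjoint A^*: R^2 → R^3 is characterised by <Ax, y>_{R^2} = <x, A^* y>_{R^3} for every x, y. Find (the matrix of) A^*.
A^* = A^T =
[[-3, 1],
 [-2, 2],
 [2, 0]]

For real matrices with standard dot products, the defining identity <Ax, y> = <x, A^* y> gives (Ax)^T y = x^T (A^*) y, i.e. x^T A^T y = x^T (A^*) y. Since this holds for all x, y, we must have A^* = A^T. Therefore
A^* =
[[-3, 1],
 [-2, 2],
 [2, 0]].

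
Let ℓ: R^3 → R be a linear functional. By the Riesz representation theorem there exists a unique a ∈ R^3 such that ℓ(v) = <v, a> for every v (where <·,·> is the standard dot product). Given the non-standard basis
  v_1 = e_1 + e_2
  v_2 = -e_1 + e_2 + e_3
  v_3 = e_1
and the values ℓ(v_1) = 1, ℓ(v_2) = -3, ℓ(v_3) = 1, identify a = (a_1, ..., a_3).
a = (1, 0, -2)

Write a = (a_1, ..., a_3) in the standard basis. For each basis vector v_i, ℓ(v_i) = <v_i, a> is a linear equation in the a_j's. Collect the n equations into a matrix system V a = ℓ, where row i of V is v_i (expressed in the standard basis). Since V is invertible (lower-triangular with 1s on the diagonal, up to permutation), solve by back-substitution:
  V =
[[1, 1, 0],
 [-1, 1, 1],
 [1, 0, 0]]
  V a = (1, -3, 1)
Solving gives a = (1, 0, -2).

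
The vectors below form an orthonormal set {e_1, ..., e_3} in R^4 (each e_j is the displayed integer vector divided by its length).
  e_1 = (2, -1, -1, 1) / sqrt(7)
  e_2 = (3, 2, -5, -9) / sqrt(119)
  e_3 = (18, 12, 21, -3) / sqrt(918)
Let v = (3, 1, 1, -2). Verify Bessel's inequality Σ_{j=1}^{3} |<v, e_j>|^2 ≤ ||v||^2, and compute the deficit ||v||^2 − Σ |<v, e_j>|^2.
Σ |<v, e_j>|^2 = 89/6; ||v||^2 = 15; deficit = 1/6

Write each e_j = u_j / sqrt(<u_j, u_j>) where u_j is the displayed integer vector. Then <v, e_j> = <v, u_j> / sqrt(<u_j, u_j>), so |<v, e_j>|^2 = <v, u_j>^2 / <u_j, u_j>.
Coefficients: <v, e_1> = 2/sqrt(7), <v, e_2> = 24/sqrt(119), <v, e_3> = 93/sqrt(918).
Square and sum: Σ |<v, e_j>|^2 = 89/6.
Compute ||v||^2 = v·v = 15.
Deficit = 15 − 89/6 = 1/6 ≥ 0, confirming Bessel's inequality. (The deficit equals ||v − Σ <v,e_j> e_j||^2, the squared distance from v to span{e_j}.)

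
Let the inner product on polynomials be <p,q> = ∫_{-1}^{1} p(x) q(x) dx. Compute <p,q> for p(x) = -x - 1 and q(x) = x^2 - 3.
<p,q> = 16/3

Expand the product: p(x)·q(x) = -x^3 - x^2 + 3*x + 3.
∫_{-1}^{1} of each monomial x^k gives [2/(k+1) if k even, 0 if k odd]. Integrating term-by-term (or equivalently evaluating the antiderivative F(x) = -x^4/4 - x^3/3 + 3*x^2/2 + 3*x at the endpoints):
  F(1) − F(−1) = 47/12 − (-17/12) = 16/3.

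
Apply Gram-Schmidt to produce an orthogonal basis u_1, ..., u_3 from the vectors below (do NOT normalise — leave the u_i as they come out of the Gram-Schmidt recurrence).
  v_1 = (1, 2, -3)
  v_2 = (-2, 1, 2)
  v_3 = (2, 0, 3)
Orthogonal basis:
  u_1 = (1, 2, -3)
  u_2 = (-11/7, 13/7, 5/7)
  u_3 = (203/90, 58/45, 29/18)

Apply the Gram-Schmidt recurrence
  u_1 = v_1
  u_i = v_i − Σ_{j<i} ((v_i · u_j) / (u_j · u_j)) · u_j.

Step by step this gives:
  u_1 = (1, 2, -3)
  u_2 = (-11/7, 13/7, 5/7)
  u_3 = (203/90, 58/45, 29/18)

Orthogonality check:
  u_2 · u_1 = 0 (should be 0)
  u_3 · u_1 = 0 (should be 0)
  u_3 · u_2 = 0 (should be 0)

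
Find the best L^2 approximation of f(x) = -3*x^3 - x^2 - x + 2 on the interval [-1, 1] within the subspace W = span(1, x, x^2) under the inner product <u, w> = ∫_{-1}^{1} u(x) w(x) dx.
g(x) = -x^2 - 14*x/5 + 2

The best approximation g ∈ W is the orthogonal projection of f onto W. Writing g = a_0 + a_1 x + a_2 x^2, the coefficients solve the normal equations G · a = b where
  G_{ij} = <φ_i, φ_j> and b_i = <f, φ_i>, with φ_0 = 1, φ_1 = x, φ_2 = x^2.
G =
  [2, 0, 2/3]
  [0, 2/3, 0]
  [2/3, 0, 2/5],
b = (10/3, -28/15, 14/15).
Solving gives a_0 = 2, a_1 = -14/5, a_2 = -1, so
  g(x) = -x^2 - 14*x/5 + 2.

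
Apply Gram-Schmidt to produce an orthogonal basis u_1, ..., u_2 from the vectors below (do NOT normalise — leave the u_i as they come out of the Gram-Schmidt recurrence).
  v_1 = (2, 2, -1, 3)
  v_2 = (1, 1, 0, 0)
Orthogonal basis:
  u_1 = (2, 2, -1, 3)
  u_2 = (5/9, 5/9, 2/9, -2/3)

Apply the Gram-Schmidt recurrence
  u_1 = v_1
  u_i = v_i − Σ_{j<i} ((v_i · u_j) / (u_j · u_j)) · u_j.

Step by step this gives:
  u_1 = (2, 2, -1, 3)
  u_2 = (5/9, 5/9, 2/9, -2/3)

Orthogonality check:
  u_2 · u_1 = 0 (should be 0)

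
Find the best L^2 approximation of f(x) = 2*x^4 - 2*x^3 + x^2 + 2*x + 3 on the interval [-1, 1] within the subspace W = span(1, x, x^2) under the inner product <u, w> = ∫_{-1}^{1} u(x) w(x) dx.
g(x) = 19*x^2/7 + 4*x/5 + 99/35

The best approximation g ∈ W is the orthogonal projection of f onto W. Writing g = a_0 + a_1 x + a_2 x^2, the coefficients solve the normal equations G · a = b where
  G_{ij} = <φ_i, φ_j> and b_i = <f, φ_i>, with φ_0 = 1, φ_1 = x, φ_2 = x^2.
G =
  [2, 0, 2/3]
  [0, 2/3, 0]
  [2/3, 0, 2/5],
b = (112/15, 8/15, 104/35).
Solving gives a_0 = 99/35, a_1 = 4/5, a_2 = 19/7, so
  g(x) = 19*x^2/7 + 4*x/5 + 99/35.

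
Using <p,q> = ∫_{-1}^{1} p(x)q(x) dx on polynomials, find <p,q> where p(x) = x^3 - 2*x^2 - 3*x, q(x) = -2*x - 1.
<p,q> = 68/15

Expand the product: p(x)·q(x) = -2*x^4 + 3*x^3 + 8*x^2 + 3*x.
∫_{-1}^{1} of each monomial x^k gives [2/(k+1) if k even, 0 if k odd]. Integrating term-by-term (or equivalently evaluating the antiderivative F(x) = -2*x^5/5 + 3*x^4/4 + 8*x^3/3 + 3*x^2/2 at the endpoints):
  F(1) − F(−1) = 271/60 − (-1/60) = 68/15.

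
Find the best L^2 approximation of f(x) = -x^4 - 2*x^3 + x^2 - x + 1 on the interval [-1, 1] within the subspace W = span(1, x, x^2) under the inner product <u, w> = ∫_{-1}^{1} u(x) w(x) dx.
g(x) = x^2/7 - 11*x/5 + 38/35

The best approximation g ∈ W is the orthogonal projection of f onto W. Writing g = a_0 + a_1 x + a_2 x^2, the coefficients solve the normal equations G · a = b where
  G_{ij} = <φ_i, φ_j> and b_i = <f, φ_i>, with φ_0 = 1, φ_1 = x, φ_2 = x^2.
G =
  [2, 0, 2/3]
  [0, 2/3, 0]
  [2/3, 0, 2/5],
b = (34/15, -22/15, 82/105).
Solving gives a_0 = 38/35, a_1 = -11/5, a_2 = 1/7, so
  g(x) = x^2/7 - 11*x/5 + 38/35.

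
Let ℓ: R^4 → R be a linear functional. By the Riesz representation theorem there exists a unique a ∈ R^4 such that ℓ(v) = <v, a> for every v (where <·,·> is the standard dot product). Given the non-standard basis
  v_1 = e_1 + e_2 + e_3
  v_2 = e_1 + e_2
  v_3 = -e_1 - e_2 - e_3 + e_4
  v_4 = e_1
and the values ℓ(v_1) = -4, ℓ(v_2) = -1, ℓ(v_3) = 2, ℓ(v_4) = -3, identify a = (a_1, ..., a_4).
a = (-3, 2, -3, -2)

Write a = (a_1, ..., a_4) in the standard basis. For each basis vector v_i, ℓ(v_i) = <v_i, a> is a linear equation in the a_j's. Collect the n equations into a matrix system V a = ℓ, where row i of V is v_i (expressed in the standard basis). Since V is invertible (lower-triangular with 1s on the diagonal, up to permutation), solve by back-substitution:
  V =
[[1, 1, 1, 0],
 [1, 1, 0, 0],
 [-1, -1, -1, 1],
 [1, 0, 0, 0]]
  V a = (-4, -1, 2, -3)
Solving gives a = (-3, 2, -3, -2).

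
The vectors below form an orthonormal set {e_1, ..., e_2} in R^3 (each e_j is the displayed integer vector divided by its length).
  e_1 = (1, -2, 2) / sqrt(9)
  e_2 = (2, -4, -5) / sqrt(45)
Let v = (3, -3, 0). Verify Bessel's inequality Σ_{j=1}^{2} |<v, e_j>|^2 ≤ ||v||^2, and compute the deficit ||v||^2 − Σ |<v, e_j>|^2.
Σ |<v, e_j>|^2 = 81/5; ||v||^2 = 18; deficit = 9/5

Write each e_j = u_j / sqrt(<u_j, u_j>) where u_j is the displayed integer vector. Then <v, e_j> = <v, u_j> / sqrt(<u_j, u_j>), so |<v, e_j>|^2 = <v, u_j>^2 / <u_j, u_j>.
Coefficients: <v, e_1> = 9/sqrt(9), <v, e_2> = 18/sqrt(45).
Square and sum: Σ |<v, e_j>|^2 = 81/5.
Compute ||v||^2 = v·v = 18.
Deficit = 18 − 81/5 = 9/5 ≥ 0, confirming Bessel's inequality. (The deficit equals ||v − Σ <v,e_j> e_j||^2, the squared distance from v to span{e_j}.)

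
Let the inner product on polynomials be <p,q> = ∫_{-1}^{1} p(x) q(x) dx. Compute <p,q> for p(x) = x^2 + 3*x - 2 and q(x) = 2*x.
<p,q> = 4

Expand the product: p(x)·q(x) = 2*x^3 + 6*x^2 - 4*x.
∫_{-1}^{1} of each monomial x^k gives [2/(k+1) if k even, 0 if k odd]. Integrating term-by-term (or equivalently evaluating the antiderivative F(x) = x^4/2 + 2*x^3 - 2*x^2 at the endpoints):
  F(1) − F(−1) = 1/2 − (-7/2) = 4.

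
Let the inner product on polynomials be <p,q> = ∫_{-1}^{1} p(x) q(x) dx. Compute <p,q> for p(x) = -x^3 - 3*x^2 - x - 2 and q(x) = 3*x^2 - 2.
<p,q> = 22/5

Expand the product: p(x)·q(x) = -3*x^5 - 9*x^4 - x^3 + 2*x + 4.
∫_{-1}^{1} of each monomial x^k gives [2/(k+1) if k even, 0 if k odd]. Integrating term-by-term (or equivalently evaluating the antiderivative F(x) = -x^6/2 - 9*x^5/5 - x^4/4 + x^2 + 4*x at the endpoints):
  F(1) − F(−1) = 49/20 − (-39/20) = 22/5.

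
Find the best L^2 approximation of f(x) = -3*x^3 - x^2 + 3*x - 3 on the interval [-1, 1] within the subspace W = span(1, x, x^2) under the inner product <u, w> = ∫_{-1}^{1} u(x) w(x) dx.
g(x) = -x^2 + 6*x/5 - 3

The best approximation g ∈ W is the orthogonal projection of f onto W. Writing g = a_0 + a_1 x + a_2 x^2, the coefficients solve the normal equations G · a = b where
  G_{ij} = <φ_i, φ_j> and b_i = <f, φ_i>, with φ_0 = 1, φ_1 = x, φ_2 = x^2.
G =
  [2, 0, 2/3]
  [0, 2/3, 0]
  [2/3, 0, 2/5],
b = (-20/3, 4/5, -12/5).
Solving gives a_0 = -3, a_1 = 6/5, a_2 = -1, so
  g(x) = -x^2 + 6*x/5 - 3.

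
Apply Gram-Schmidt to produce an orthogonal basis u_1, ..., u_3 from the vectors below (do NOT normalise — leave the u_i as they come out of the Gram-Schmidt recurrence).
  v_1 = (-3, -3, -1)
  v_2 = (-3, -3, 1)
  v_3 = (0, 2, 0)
Orthogonal basis:
  u_1 = (-3, -3, -1)
  u_2 = (-6/19, -6/19, 36/19)
  u_3 = (-1, 1, 0)

Apply the Gram-Schmidt recurrence
  u_1 = v_1
  u_i = v_i − Σ_{j<i} ((v_i · u_j) / (u_j · u_j)) · u_j.

Step by step this gives:
  u_1 = (-3, -3, -1)
  u_2 = (-6/19, -6/19, 36/19)
  u_3 = (-1, 1, 0)

Orthogonality check:
  u_2 · u_1 = 0 (should be 0)
  u_3 · u_1 = 0 (should be 0)
  u_3 · u_2 = 0 (should be 0)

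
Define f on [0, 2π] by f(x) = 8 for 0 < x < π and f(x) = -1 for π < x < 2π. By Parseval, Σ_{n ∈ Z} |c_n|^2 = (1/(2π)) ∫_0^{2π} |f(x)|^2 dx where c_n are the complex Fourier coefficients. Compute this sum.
Σ |c_n|^2 = 65/2

Parseval equates the L^2 energy of f (normalised by 1/(2π)) with the ℓ^2 sum of its Fourier coefficients: (1/(2π)) ∫_0^{2π} |f|^2 = Σ |c_n|^2.
Compute the left side: (1/(2π)) [∫_0^π 8^2 dx + ∫_π^{2π} (-1)^2 dx] = (1/(2π)) · (64π + 1π) = (64 + 1)/2 = 65/2.
So Σ_{n ∈ Z} |c_n|^2 = 65/2.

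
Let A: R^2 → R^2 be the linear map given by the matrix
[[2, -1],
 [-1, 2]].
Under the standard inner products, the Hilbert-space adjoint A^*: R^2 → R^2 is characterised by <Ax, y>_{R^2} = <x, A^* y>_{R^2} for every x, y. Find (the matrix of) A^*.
A^* = A^T =
[[2, -1],
 [-1, 2]]

For real matrices with standard dot products, the defining identity <Ax, y> = <x, A^* y> gives (Ax)^T y = x^T (A^*) y, i.e. x^T A^T y = x^T (A^*) y. Since this holds for all x, y, we must have A^* = A^T. Therefore
A^* =
[[2, -1],
 [-1, 2]].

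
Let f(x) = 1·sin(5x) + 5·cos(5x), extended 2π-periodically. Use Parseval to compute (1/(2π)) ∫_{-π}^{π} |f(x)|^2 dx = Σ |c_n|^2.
Σ |c_n|^2 = 13

Expand |f|^2 and use orthogonality of {sin(nx), cos(mx)} on [-π, π]:
  ∫_{-π}^{π} sin(nx)^2 dx = π, ∫ cos(mx)^2 dx = π, and cross terms integrate to 0.
So ∫_{-π}^{π} f(x)^2 dx = 1^2 · π + 5^2 · π = (1 + 25)π.
Divide by 2π: (1 + 25)/2 = 13.
By Parseval, this equals Σ |c_n|^2.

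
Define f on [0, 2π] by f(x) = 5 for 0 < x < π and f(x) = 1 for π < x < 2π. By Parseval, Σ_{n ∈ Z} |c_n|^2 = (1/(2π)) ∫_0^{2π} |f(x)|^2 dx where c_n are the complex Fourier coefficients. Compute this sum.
Σ |c_n|^2 = 13

Parseval equates the L^2 energy of f (normalised by 1/(2π)) with the ℓ^2 sum of its Fourier coefficients: (1/(2π)) ∫_0^{2π} |f|^2 = Σ |c_n|^2.
Compute the left side: (1/(2π)) [∫_0^π 5^2 dx + ∫_π^{2π} 1^2 dx] = (1/(2π)) · (25π + 1π) = (25 + 1)/2 = 13.
So Σ_{n ∈ Z} |c_n|^2 = 13.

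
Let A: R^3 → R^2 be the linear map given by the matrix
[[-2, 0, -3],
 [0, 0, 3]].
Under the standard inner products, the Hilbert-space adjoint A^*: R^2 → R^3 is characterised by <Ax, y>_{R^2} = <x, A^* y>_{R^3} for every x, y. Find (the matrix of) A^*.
A^* = A^T =
[[-2, 0],
 [0, 0],
 [-3, 3]]

For real matrices with standard dot products, the defining identity <Ax, y> = <x, A^* y> gives (Ax)^T y = x^T (A^*) y, i.e. x^T A^T y = x^T (A^*) y. Since this holds for all x, y, we must have A^* = A^T. Therefore
A^* =
[[-2, 0],
 [0, 0],
 [-3, 3]].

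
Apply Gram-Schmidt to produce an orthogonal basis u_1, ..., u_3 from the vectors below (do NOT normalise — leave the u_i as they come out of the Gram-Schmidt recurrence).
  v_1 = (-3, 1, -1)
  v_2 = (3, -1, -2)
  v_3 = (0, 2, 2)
Orthogonal basis:
  u_1 = (-3, 1, -1)
  u_2 = (9/11, -3/11, -30/11)
  u_3 = (3/5, 9/5, 0)

Apply the Gram-Schmidt recurrence
  u_1 = v_1
  u_i = v_i − Σ_{j<i} ((v_i · u_j) / (u_j · u_j)) · u_j.

Step by step this gives:
  u_1 = (-3, 1, -1)
  u_2 = (9/11, -3/11, -30/11)
  u_3 = (3/5, 9/5, 0)

Orthogonality check:
  u_2 · u_1 = 0 (should be 0)
  u_3 · u_1 = 0 (should be 0)
  u_3 · u_2 = 0 (should be 0)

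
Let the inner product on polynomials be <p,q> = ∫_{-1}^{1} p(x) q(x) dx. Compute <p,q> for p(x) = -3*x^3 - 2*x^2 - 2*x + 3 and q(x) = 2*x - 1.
<p,q> = -146/15

Expand the product: p(x)·q(x) = -6*x^4 - x^3 - 2*x^2 + 8*x - 3.
∫_{-1}^{1} of each monomial x^k gives [2/(k+1) if k even, 0 if k odd]. Integrating term-by-term (or equivalently evaluating the antiderivative F(x) = -6*x^5/5 - x^4/4 - 2*x^3/3 + 4*x^2 - 3*x at the endpoints):
  F(1) − F(−1) = -67/60 − (517/60) = -146/15.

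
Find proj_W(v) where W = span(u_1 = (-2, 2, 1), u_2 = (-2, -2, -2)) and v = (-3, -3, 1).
proj_W(v) = (-31/13, -15/13, -19/13)

Set up U = [u_1 | ... | u_2] ∈ R^(3×2). The projector onto W = col(U) is P = U (U^T U)^(-1) U^T.
Compute U^T U =
  [9, -2]
  [-2, 12],
and U^T v = (1, 10).
Solve U^T U · c = U^T v for the coefficients: c = (4/13, 23/26). The projection is proj_W(v) = U c.
Check: (v - proj_W(v)) · u_1 = 0  (should be 0).
Check: (v - proj_W(v)) · u_2 = 0  (should be 0).
Result: proj_W(v) = (-31/13, -15/13, -19/13).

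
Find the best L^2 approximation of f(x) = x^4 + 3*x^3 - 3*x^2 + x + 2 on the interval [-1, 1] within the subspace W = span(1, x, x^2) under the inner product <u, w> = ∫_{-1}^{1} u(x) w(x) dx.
g(x) = -15*x^2/7 + 14*x/5 + 67/35

The best approximation g ∈ W is the orthogonal projection of f onto W. Writing g = a_0 + a_1 x + a_2 x^2, the coefficients solve the normal equations G · a = b where
  G_{ij} = <φ_i, φ_j> and b_i = <f, φ_i>, with φ_0 = 1, φ_1 = x, φ_2 = x^2.
G =
  [2, 0, 2/3]
  [0, 2/3, 0]
  [2/3, 0, 2/5],
b = (12/5, 28/15, 44/105).
Solving gives a_0 = 67/35, a_1 = 14/5, a_2 = -15/7, so
  g(x) = -15*x^2/7 + 14*x/5 + 67/35.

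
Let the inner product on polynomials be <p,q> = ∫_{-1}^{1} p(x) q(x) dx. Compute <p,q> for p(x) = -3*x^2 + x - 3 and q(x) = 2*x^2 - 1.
<p,q> = 8/5

Expand the product: p(x)·q(x) = -6*x^4 + 2*x^3 - 3*x^2 - x + 3.
∫_{-1}^{1} of each monomial x^k gives [2/(k+1) if k even, 0 if k odd]. Integrating term-by-term (or equivalently evaluating the antiderivative F(x) = -6*x^5/5 + x^4/2 - x^3 - x^2/2 + 3*x at the endpoints):
  F(1) − F(−1) = 4/5 − (-4/5) = 8/5.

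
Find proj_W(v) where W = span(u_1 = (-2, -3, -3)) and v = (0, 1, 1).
proj_W(v) = (6/11, 9/11, 9/11)

Set up U = [u_1 | ... | u_1] ∈ R^(3×1). The projector onto W = col(U) is P = U (U^T U)^(-1) U^T.
Compute U^T U =
  [22],
and U^T v = (-6).
Solve U^T U · c = U^T v for the coefficients: c = (-3/11). The projection is proj_W(v) = U c.
Check: (v - proj_W(v)) · u_1 = 0  (should be 0).
Result: proj_W(v) = (6/11, 9/11, 9/11).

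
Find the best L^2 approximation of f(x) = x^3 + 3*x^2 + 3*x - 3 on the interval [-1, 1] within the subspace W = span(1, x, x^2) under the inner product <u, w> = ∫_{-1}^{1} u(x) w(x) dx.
g(x) = 3*x^2 + 18*x/5 - 3

The best approximation g ∈ W is the orthogonal projection of f onto W. Writing g = a_0 + a_1 x + a_2 x^2, the coefficients solve the normal equations G · a = b where
  G_{ij} = <φ_i, φ_j> and b_i = <f, φ_i>, with φ_0 = 1, φ_1 = x, φ_2 = x^2.
G =
  [2, 0, 2/3]
  [0, 2/3, 0]
  [2/3, 0, 2/5],
b = (-4, 12/5, -4/5).
Solving gives a_0 = -3, a_1 = 18/5, a_2 = 3, so
  g(x) = 3*x^2 + 18*x/5 - 3.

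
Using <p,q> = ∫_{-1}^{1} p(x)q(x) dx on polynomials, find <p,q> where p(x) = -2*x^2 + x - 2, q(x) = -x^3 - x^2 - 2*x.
<p,q> = 2/5

Expand the product: p(x)·q(x) = 2*x^5 + x^4 + 5*x^3 + 4*x.
∫_{-1}^{1} of each monomial x^k gives [2/(k+1) if k even, 0 if k odd]. Integrating term-by-term (or equivalently evaluating the antiderivative F(x) = x^6/3 + x^5/5 + 5*x^4/4 + 2*x^2 at the endpoints):
  F(1) − F(−1) = 227/60 − (203/60) = 2/5.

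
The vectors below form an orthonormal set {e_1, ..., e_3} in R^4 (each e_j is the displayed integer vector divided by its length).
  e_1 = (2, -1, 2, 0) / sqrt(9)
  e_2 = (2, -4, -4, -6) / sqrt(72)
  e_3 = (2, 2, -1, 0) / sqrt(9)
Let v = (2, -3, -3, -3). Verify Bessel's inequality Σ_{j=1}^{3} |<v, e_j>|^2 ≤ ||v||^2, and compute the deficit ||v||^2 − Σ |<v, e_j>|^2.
Σ |<v, e_j>|^2 = 533/18; ||v||^2 = 31; deficit = 25/18

Write each e_j = u_j / sqrt(<u_j, u_j>) where u_j is the displayed integer vector. Then <v, e_j> = <v, u_j> / sqrt(<u_j, u_j>), so |<v, e_j>|^2 = <v, u_j>^2 / <u_j, u_j>.
Coefficients: <v, e_1> = 1/sqrt(9), <v, e_2> = 46/sqrt(72), <v, e_3> = 1/sqrt(9).
Square and sum: Σ |<v, e_j>|^2 = 533/18.
Compute ||v||^2 = v·v = 31.
Deficit = 31 − 533/18 = 25/18 ≥ 0, confirming Bessel's inequality. (The deficit equals ||v − Σ <v,e_j> e_j||^2, the squared distance from v to span{e_j}.)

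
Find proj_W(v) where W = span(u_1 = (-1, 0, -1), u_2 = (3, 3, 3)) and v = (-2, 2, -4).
proj_W(v) = (-3, 2, -3)

Set up U = [u_1 | ... | u_2] ∈ R^(3×2). The projector onto W = col(U) is P = U (U^T U)^(-1) U^T.
Compute U^T U =
  [2, -6]
  [-6, 27],
and U^T v = (6, -12).
Solve U^T U · c = U^T v for the coefficients: c = (5, 2/3). The projection is proj_W(v) = U c.
Check: (v - proj_W(v)) · u_1 = 0  (should be 0).
Check: (v - proj_W(v)) · u_2 = 0  (should be 0).
Result: proj_W(v) = (-3, 2, -3).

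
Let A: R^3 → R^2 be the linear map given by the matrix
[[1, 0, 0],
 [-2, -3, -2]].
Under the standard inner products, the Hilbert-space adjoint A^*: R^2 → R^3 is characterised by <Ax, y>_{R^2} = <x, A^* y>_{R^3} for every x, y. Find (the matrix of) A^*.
A^* = A^T =
[[1, -2],
 [0, -3],
 [0, -2]]

For real matrices with standard dot products, the defining identity <Ax, y> = <x, A^* y> gives (Ax)^T y = x^T (A^*) y, i.e. x^T A^T y = x^T (A^*) y. Since this holds for all x, y, we must have A^* = A^T. Therefore
A^* =
[[1, -2],
 [0, -3],
 [0, -2]].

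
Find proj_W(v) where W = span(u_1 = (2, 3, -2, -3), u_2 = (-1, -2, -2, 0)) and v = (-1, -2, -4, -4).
proj_W(v) = (-33/109, -146/109, -546/109, -240/109)

Set up U = [u_1 | ... | u_2] ∈ R^(4×2). The projector onto W = col(U) is P = U (U^T U)^(-1) U^T.
Compute U^T U =
  [26, -4]
  [-4, 9],
and U^T v = (12, 13).
Solve U^T U · c = U^T v for the coefficients: c = (80/109, 193/109). The projection is proj_W(v) = U c.
Check: (v - proj_W(v)) · u_1 = 0  (should be 0).
Check: (v - proj_W(v)) · u_2 = 0  (should be 0).
Result: proj_W(v) = (-33/109, -146/109, -546/109, -240/109).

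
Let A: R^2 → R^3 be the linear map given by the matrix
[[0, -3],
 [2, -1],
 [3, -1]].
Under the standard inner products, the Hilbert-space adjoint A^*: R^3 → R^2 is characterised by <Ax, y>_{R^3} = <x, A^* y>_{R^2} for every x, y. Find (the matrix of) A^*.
A^* = A^T =
[[0, 2, 3],
 [-3, -1, -1]]

For real matrices with standard dot products, the defining identity <Ax, y> = <x, A^* y> gives (Ax)^T y = x^T (A^*) y, i.e. x^T A^T y = x^T (A^*) y. Since this holds for all x, y, we must have A^* = A^T. Therefore
A^* =
[[0, 2, 3],
 [-3, -1, -1]].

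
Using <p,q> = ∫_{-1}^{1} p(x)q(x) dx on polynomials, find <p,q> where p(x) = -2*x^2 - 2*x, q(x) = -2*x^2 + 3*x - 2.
<p,q> = 4/15

Expand the product: p(x)·q(x) = 4*x^4 - 2*x^3 - 2*x^2 + 4*x.
∫_{-1}^{1} of each monomial x^k gives [2/(k+1) if k even, 0 if k odd]. Integrating term-by-term (or equivalently evaluating the antiderivative F(x) = 4*x^5/5 - x^4/2 - 2*x^3/3 + 2*x^2 at the endpoints):
  F(1) − F(−1) = 49/30 − (41/30) = 4/15.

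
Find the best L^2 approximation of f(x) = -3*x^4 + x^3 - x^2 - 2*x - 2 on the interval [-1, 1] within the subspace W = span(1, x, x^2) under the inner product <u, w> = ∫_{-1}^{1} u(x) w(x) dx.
g(x) = -25*x^2/7 - 7*x/5 - 61/35

The best approximation g ∈ W is the orthogonal projection of f onto W. Writing g = a_0 + a_1 x + a_2 x^2, the coefficients solve the normal equations G · a = b where
  G_{ij} = <φ_i, φ_j> and b_i = <f, φ_i>, with φ_0 = 1, φ_1 = x, φ_2 = x^2.
G =
  [2, 0, 2/3]
  [0, 2/3, 0]
  [2/3, 0, 2/5],
b = (-88/15, -14/15, -272/105).
Solving gives a_0 = -61/35, a_1 = -7/5, a_2 = -25/7, so
  g(x) = -25*x^2/7 - 7*x/5 - 61/35.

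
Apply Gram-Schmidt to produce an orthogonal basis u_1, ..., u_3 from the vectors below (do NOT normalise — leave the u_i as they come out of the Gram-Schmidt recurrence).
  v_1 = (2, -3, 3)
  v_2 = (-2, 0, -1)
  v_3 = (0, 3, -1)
Orthogonal basis:
  u_1 = (2, -3, 3)
  u_2 = (-15/11, -21/22, -1/22)
  u_3 = (-18/61, 24/61, 36/61)

Apply the Gram-Schmidt recurrence
  u_1 = v_1
  u_i = v_i − Σ_{j<i} ((v_i · u_j) / (u_j · u_j)) · u_j.

Step by step this gives:
  u_1 = (2, -3, 3)
  u_2 = (-15/11, -21/22, -1/22)
  u_3 = (-18/61, 24/61, 36/61)

Orthogonality check:
  u_2 · u_1 = 0 (should be 0)
  u_3 · u_1 = 0 (should be 0)
  u_3 · u_2 = 0 (should be 0)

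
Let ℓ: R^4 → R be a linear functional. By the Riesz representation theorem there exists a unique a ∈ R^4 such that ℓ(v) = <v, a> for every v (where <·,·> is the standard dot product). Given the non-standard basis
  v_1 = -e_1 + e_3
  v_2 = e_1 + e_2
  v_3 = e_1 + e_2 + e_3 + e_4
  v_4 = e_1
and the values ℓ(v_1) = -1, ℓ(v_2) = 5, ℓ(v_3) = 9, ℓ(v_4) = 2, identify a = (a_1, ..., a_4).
a = (2, 3, 1, 3)

Write a = (a_1, ..., a_4) in the standard basis. For each basis vector v_i, ℓ(v_i) = <v_i, a> is a linear equation in the a_j's. Collect the n equations into a matrix system V a = ℓ, where row i of V is v_i (expressed in the standard basis). Since V is invertible (lower-triangular with 1s on the diagonal, up to permutation), solve by back-substitution:
  V =
[[-1, 0, 1, 0],
 [1, 1, 0, 0],
 [1, 1, 1, 1],
 [1, 0, 0, 0]]
  V a = (-1, 5, 9, 2)
Solving gives a = (2, 3, 1, 3).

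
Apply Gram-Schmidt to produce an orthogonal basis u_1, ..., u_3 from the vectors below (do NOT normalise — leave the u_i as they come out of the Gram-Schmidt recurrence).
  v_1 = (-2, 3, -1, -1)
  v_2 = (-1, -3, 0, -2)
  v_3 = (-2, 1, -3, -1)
Orthogonal basis:
  u_1 = (-2, 3, -1, -1)
  u_2 = (-5/3, -2, -1/3, -7/3)
  u_3 = (18/185, -82/185, -396/185, 114/185)

Apply the Gram-Schmidt recurrence
  u_1 = v_1
  u_i = v_i − Σ_{j<i} ((v_i · u_j) / (u_j · u_j)) · u_j.

Step by step this gives:
  u_1 = (-2, 3, -1, -1)
  u_2 = (-5/3, -2, -1/3, -7/3)
  u_3 = (18/185, -82/185, -396/185, 114/185)

Orthogonality check:
  u_2 · u_1 = 0 (should be 0)
  u_3 · u_1 = 0 (should be 0)
  u_3 · u_2 = 0 (should be 0)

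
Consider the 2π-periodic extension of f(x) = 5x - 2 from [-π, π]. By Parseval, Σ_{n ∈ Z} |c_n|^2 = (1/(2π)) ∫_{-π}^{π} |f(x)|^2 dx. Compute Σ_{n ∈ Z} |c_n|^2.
Σ |c_n|^2 = 25π^2/3 + 4

Expand and integrate term by term over [-π, π]:
  ∫ (5x)^2 dx = 25·(2π^3/3); ∫ 2·5·(-2)·x dx = 0 (odd integrand); ∫ (-2)^2 dx = 4·2π.
So (1/(2π)) ∫_{-π}^{π} (5x - 2)^2 dx = 25π^2/3 + 4 = 25π^2/3 + 4.
Parseval ⇒ Σ |c_n|^2 = 25π^2/3 + 4.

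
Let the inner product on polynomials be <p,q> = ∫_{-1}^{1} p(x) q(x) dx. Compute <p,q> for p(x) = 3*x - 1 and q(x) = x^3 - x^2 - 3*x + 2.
<p,q> = -122/15

Expand the product: p(x)·q(x) = 3*x^4 - 4*x^3 - 8*x^2 + 9*x - 2.
∫_{-1}^{1} of each monomial x^k gives [2/(k+1) if k even, 0 if k odd]. Integrating term-by-term (or equivalently evaluating the antiderivative F(x) = 3*x^5/5 - x^4 - 8*x^3/3 + 9*x^2/2 - 2*x at the endpoints):
  F(1) − F(−1) = -17/30 − (227/30) = -122/15.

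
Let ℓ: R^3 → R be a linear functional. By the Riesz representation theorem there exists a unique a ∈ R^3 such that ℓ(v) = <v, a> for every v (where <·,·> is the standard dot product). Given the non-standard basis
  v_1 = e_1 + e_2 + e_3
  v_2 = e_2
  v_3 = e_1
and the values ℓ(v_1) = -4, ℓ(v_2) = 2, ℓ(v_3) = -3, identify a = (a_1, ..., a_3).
a = (-3, 2, -3)

Write a = (a_1, ..., a_3) in the standard basis. For each basis vector v_i, ℓ(v_i) = <v_i, a> is a linear equation in the a_j's. Collect the n equations into a matrix system V a = ℓ, where row i of V is v_i (expressed in the standard basis). Since V is invertible (lower-triangular with 1s on the diagonal, up to permutation), solve by back-substitution:
  V =
[[1, 1, 1],
 [0, 1, 0],
 [1, 0, 0]]
  V a = (-4, 2, -3)
Solving gives a = (-3, 2, -3).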